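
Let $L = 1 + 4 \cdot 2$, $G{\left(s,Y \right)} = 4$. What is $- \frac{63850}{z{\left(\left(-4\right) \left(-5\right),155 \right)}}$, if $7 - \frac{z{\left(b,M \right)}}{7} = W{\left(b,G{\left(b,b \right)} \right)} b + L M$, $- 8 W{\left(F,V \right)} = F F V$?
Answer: $- \frac{31925}{9142} \approx -3.4921$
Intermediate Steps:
$W{\left(F,V \right)} = - \frac{V F^{2}}{8}$ ($W{\left(F,V \right)} = - \frac{F F V}{8} = - \frac{F^{2} V}{8} = - \frac{V F^{2}}{8}$)
$L = 9$ ($L = 1 + 8 = 9$)
$z{\left(b,M \right)} = 49 - 63 M + \frac{7 b^{3}}{2}$ ($z{\left(b,M \right)} = 49 - 7 \left(\left(- \frac{1}{8}\right) 4 b^{2} b + 9 M\right) = 49 - 7 \left(- \frac{b^{2}}{2} b + 9 M\right) = 49 - 7 \left(- \frac{b^{3}}{2} + 9 M\right) = 49 - 7 \left(9 M - \frac{b^{3}}{2}\right) = 49 - \left(63 M - \frac{7 b^{3}}{2}\right) = 49 - 63 M + \frac{7 b^{3}}{2}$)
$- \frac{63850}{z{\left(\left(-4\right) \left(-5\right),155 \right)}} = - \frac{63850}{49 - 9765 + \frac{7 \left(\left(-4\right) \left(-5\right)\right)^{3}}{2}} = - \frac{63850}{49 - 9765 + \frac{7 \cdot 20^{3}}{2}} = - \frac{63850}{49 - 9765 + \frac{7}{2} \cdot 8000} = - \frac{63850}{49 - 9765 + 28000} = - \frac{63850}{18284} = \left(-63850\right) \frac{1}{18284} = - \frac{31925}{9142}$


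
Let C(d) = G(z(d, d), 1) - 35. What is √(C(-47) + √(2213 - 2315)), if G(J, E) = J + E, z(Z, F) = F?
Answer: √(-81 + I*√102) ≈ 0.56 + 9.0174*I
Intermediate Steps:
G(J, E) = E + J
C(d) = -34 + d (C(d) = (1 + d) - 35 = -34 + d)
√(C(-47) + √(2213 - 2315)) = √((-34 - 47) + √(2213 - 2315)) = √(-81 + √(-102)) = √(-81 + I*√102)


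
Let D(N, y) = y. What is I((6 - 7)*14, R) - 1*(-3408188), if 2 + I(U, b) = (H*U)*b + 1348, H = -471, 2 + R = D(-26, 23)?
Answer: 3548008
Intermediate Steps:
R = 21 (R = -2 + 23 = 21)
I(U, b) = 1346 - 471*U*b (I(U, b) = -2 + ((-471*U)*b + 1348) = -2 + (-471*U*b + 1348) = -2 + (1348 - 471*U*b) = 1346 - 471*U*b)
I((6 - 7)*14, R) - 1*(-3408188) = (1346 - 471*(6 - 7)*14*21) - 1*(-3408188) = (1346 - 471*(-1*14)*21) + 3408188 = (1346 - 471*(-14)*21) + 3408188 = (1346 + 138474) + 3408188 = 139820 + 3408188 = 3548008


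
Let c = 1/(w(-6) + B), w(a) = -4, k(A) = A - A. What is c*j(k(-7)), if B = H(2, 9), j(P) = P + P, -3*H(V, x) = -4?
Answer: 0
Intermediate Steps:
H(V, x) = 4/3 (H(V, x) = -1/3*(-4) = 4/3)
k(A) = 0
j(P) = 2*P
B = 4/3 ≈ 1.3333
c = -3/8 (c = 1/(-4 + 4/3) = 1/(-8/3) = -3/8 ≈ -0.37500)
c*j(k(-7)) = -3*0/4 = -3/8*0 = 0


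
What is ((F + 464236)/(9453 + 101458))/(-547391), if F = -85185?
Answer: -379051/60711683201 ≈ -6.2435e-6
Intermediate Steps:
((F + 464236)/(9453 + 101458))/(-547391) = ((-85185 + 464236)/(9453 + 101458))/(-547391) = (379051/110911)*(-1/547391) = -379051/60711683201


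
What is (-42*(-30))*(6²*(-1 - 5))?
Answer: -272160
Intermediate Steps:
(-42*(-30))*(6²*(-1 - 5)) = 1260*(36*(-6)) = 1260*(-216) = -272160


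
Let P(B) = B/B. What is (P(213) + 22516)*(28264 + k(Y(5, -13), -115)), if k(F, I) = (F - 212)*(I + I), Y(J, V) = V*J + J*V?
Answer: 2407607708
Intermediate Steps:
Y(J, V) = 2*J*V (Y(J, V) = J*V + J*V = 2*J*V)
k(F, I) = 2*I*(-212 + F) (k(F, I) = (-212 + F)*(2*I) = 2*I*(-212 + F))
P(B) = 1
(P(213) + 22516)*(28264 + k(Y(5, -13), -115)) = (1 + 22516)*(28264 + 2*(-115)*(-212 + 2*5*(-13))) = 22517*(28264 + 2*(-115)*(-212 - 130)) = 22517*(28264 + 2*(-115)*(-342)) = 22517*(28264 + 78660) = 22517*106924 = 2407607708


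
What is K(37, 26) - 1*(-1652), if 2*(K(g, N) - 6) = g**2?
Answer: 4685/2 ≈ 2342.5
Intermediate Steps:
K(g, N) = 6 + g**2/2
K(37, 26) - 1*(-1652) = (6 + (1/2)*37**2) - 1*(-1652) = (6 + (1/2)*1369) + 1652 = (6 + 1369/2) + 1652 = 1381/2 + 1652 = 4685/2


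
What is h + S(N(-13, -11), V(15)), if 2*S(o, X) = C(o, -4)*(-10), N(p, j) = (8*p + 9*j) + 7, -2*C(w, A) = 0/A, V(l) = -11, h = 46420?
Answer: 46420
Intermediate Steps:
C(w, A) = 0 (C(w, A) = -0/A = -½*0 = 0)
N(p, j) = 7 + 8*p + 9*j
S(o, X) = 0 (S(o, X) = (0*(-10))/2 = (½)*0 = 0)
h + S(N(-13, -11), V(15)) = 46420 + 0 = 46420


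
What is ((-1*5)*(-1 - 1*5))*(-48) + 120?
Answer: -1320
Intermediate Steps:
((-1*5)*(-1 - 1*5))*(-48) + 120 = -5*(-1 - 5)*(-48) + 120 = -5*(-6)*(-48) + 120 = 30*(-48) + 120 = -1440 + 120 = -1320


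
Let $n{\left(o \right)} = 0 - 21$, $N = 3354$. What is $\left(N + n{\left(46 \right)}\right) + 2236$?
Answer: $5569$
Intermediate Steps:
$n{\left(o \right)} = -21$
$\left(N + n{\left(46 \right)}\right) + 2236 = \left(3354 - 21\right) + 2236 = 3333 + 2236 = 5569$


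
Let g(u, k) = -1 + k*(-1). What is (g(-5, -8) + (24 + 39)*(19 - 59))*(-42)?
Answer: 105546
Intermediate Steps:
g(u, k) = -1 - k
(g(-5, -8) + (24 + 39)*(19 - 59))*(-42) = ((-1 - 1*(-8)) + (24 + 39)*(19 - 59))*(-42) = ((-1 + 8) + 63*(-40))*(-42) = (7 - 2520)*(-42) = -2513*(-42) = 105546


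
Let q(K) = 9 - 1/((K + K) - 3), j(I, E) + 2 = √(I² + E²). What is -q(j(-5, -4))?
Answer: -1028/115 + 2*√41/115 ≈ -8.8278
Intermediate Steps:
j(I, E) = -2 + √(E² + I²) (j(I, E) = -2 + √(I² + E²) = -2 + √(E² + I²))
q(K) = 9 - 1/(-3 + 2*K) (q(K) = 9 - 1/(2*K - 3) = 9 - 1/(-3 + 2*K))
-q(j(-5, -4)) = -2*(-14 + 9*(-2 + √((-4)² + (-5)²)))/(-3 + 2*(-2 + √((-4)² + (-5)²))) = -2*(-14 + 9*(-2 + √(16 + 25)))/(-3 + 2*(-2 + √(16 + 25))) = -2*(-14 + 9*(-2 + √41))/(-3 + 2*(-2 + √41)) = -2*(-14 + (-18 + 9*√41))/(-3 + (-4 + 2*√41)) = -2*(-32 + 9*√41)/(-7 + 2*√41)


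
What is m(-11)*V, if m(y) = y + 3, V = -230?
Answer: 1840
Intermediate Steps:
m(y) = 3 + y
m(-11)*V = (3 - 11)*(-230) = -8*(-230) = 1840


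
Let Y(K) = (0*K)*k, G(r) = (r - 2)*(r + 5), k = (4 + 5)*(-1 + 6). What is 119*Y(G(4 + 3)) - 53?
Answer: -53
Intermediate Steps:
k = 45 (k = 9*5 = 45)
G(r) = (-2 + r)*(5 + r)
Y(K) = 0 (Y(K) = (0*K)*45 = 0*45 = 0)
119*Y(G(4 + 3)) - 53 = 119*0 - 53 = 0 - 53 = -53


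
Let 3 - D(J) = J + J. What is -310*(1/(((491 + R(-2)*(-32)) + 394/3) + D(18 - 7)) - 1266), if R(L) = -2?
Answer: 392851995/1001 ≈ 3.9246e+5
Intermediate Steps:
D(J) = 3 - 2*J (D(J) = 3 - (J + J) = 3 - 2*J)
-310*(1/(((491 + R(-2)*(-32)) + 394/3) + D(18 - 7)) - 1266) = -310*(1/(((491 - 2*(-32)) + 394/3) + (3 - 2*(18 - 7))) - 1266) = -310*(1/(((491 + 64) + 394*(1/3)) + (3 - 2*11)) - 1266) = -310*(1/((555 + 394/3) + (3 - 22)) - 1266) = -310*(1/(2059/3 - 19) - 1266) = -310*(1/(2002/3) - 1266) = -310*(3/2002 - 1266) = -310*(-2534529/2002) = 392851995/1001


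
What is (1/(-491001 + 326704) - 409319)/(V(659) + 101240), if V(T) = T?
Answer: -67249883744/16741700003 ≈ -4.0169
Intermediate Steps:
(1/(-491001 + 326704) - 409319)/(V(659) + 101240) = (1/(-491001 + 326704) - 409319)/(659 + 101240) = (1/(-164297) - 409319)/101899 = (-1/164297 - 409319)*(1/101899) = -67249883744/164297*1/101899 = -67249883744/16741700003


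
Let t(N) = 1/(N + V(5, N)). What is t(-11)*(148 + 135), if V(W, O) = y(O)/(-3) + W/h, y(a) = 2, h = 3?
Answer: -283/10 ≈ -28.300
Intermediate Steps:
V(W, O) = -⅔ + W/3 (V(W, O) = 2/(-3) + W/3 = 2*(-⅓) + W*(⅓) = -⅔ + W/3)
t(N) = 1/(1 + N) (t(N) = 1/(N + (-⅔ + (⅓)*5)) = 1/(N + (-⅔ + 5/3)) = 1/(N + 1) = 1/(1 + N))
t(-11)*(148 + 135) = (148 + 135)/(1 - 11) = 283/(-10) = -⅒*283 = -283/10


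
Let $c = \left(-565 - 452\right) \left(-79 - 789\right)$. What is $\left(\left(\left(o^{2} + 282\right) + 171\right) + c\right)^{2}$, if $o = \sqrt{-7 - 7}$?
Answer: $780033408025$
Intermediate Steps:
$c = 882756$ ($c = \left(-1017\right) \left(-868\right) = 882756$)
$o = i \sqrt{14}$ ($o = \sqrt{-14} = i \sqrt{14} \approx 3.7417 i$)
$\left(\left(\left(o^{2} + 282\right) + 171\right) + c\right)^{2} = \left(\left(\left(\left(i \sqrt{14}\right)^{2} + 282\right) + 171\right) + 882756\right)^{2} = \left(\left(\left(-14 + 282\right) + 171\right) + 882756\right)^{2} = \left(\left(268 + 171\right) + 882756\right)^{2} = \left(439 + 882756\right)^{2} = 883195^{2} = 780033408025$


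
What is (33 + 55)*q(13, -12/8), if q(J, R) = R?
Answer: -132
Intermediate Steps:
(33 + 55)*q(13, -12/8) = (33 + 55)*(-12/8) = 88*(-12*1/8) = 88*(-3/2) = -132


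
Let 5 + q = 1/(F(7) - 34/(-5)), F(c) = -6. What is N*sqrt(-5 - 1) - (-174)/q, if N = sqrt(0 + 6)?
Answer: -232/5 + 6*I ≈ -46.4 + 6.0*I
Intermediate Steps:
N = sqrt(6) ≈ 2.4495
q = -15/4 (q = -5 + 1/(-6 - 34/(-5)) = -5 + 1/(-6 - 34*(-1/5)) = -5 + 1/(-6 + 34/5) = -5 + 1/(4/5) = -5 + 5/4 = -15/4 ≈ -3.7500)
N*sqrt(-5 - 1) - (-174)/q = sqrt(6)*sqrt(-5 - 1) - (-174)/(-15/4) = sqrt(6)*sqrt(-6) - (-174)*(-4)/15 = sqrt(6)*(I*sqrt(6)) - 6*116/15 = 6*I - 232/5 = -232/5 + 6*I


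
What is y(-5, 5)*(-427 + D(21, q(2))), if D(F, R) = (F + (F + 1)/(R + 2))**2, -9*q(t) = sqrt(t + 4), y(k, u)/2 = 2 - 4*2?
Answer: -20651280/2809 - 1351944*sqrt(6)/2809 ≈ -8530.7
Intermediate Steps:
y(k, u) = -12 (y(k, u) = 2*(2 - 4*2) = 2*(2 - 8) = 2*(-6) = -12)
q(t) = -sqrt(4 + t)/9 (q(t) = -sqrt(t + 4)/9 = -sqrt(4 + t)/9)
D(F, R) = (F + (1 + F)/(2 + R))**2
y(-5, 5)*(-427 + D(21, q(2))) = -12*(-427 + (1 + 3*21 + 21*(-sqrt(4 + 2)/9))**2/(2 - sqrt(4 + 2)/9)**2) = -12*(-427 + (1 + 63 + 21*(-sqrt(6)/9))**2/(2 - sqrt(6)/9)**2) = -12*(-427 + (1 + 63 - 7*sqrt(6)/3)**2/(2 - sqrt(6)/9)**2) = -12*(-427 + (64 - 7*sqrt(6)/3)**2/(2 - sqrt(6)/9)**2) = 5124 - 12*(64 - 7*sqrt(6)/3)**2/(2 - sqrt(6)/9)**2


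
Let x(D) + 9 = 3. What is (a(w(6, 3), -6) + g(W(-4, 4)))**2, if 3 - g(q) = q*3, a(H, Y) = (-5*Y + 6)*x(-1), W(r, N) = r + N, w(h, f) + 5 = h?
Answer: 45369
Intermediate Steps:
w(h, f) = -5 + h
W(r, N) = N + r
x(D) = -6 (x(D) = -9 + 3 = -6)
a(H, Y) = -36 + 30*Y (a(H, Y) = (-5*Y + 6)*(-6) = (6 - 5*Y)*(-6) = -36 + 30*Y)
g(q) = 3 - 3*q (g(q) = 3 - q*3 = 3 - 3*q)
(a(w(6, 3), -6) + g(W(-4, 4)))**2 = ((-36 + 30*(-6)) + (3 - 3*(4 - 4)))**2 = ((-36 - 180) + (3 - 3*0))**2 = (-216 + (3 + 0))**2 = (-216 + 3)**2 = (-213)**2 = 45369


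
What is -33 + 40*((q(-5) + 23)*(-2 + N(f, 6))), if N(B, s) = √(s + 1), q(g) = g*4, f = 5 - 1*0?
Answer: -273 + 120*√7 ≈ 44.490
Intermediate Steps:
f = 5 (f = 5 + 0 = 5)
q(g) = 4*g
N(B, s) = √(1 + s)
-33 + 40*((q(-5) + 23)*(-2 + N(f, 6))) = -33 + 40*((4*(-5) + 23)*(-2 + √(1 + 6))) = -33 + 40*((-20 + 23)*(-2 + √7)) = -33 + 40*(3*(-2 + √7)) = -33 + 40*(-6 + 3*√7) = -33 + (-240 + 120*√7) = -273 + 120*√7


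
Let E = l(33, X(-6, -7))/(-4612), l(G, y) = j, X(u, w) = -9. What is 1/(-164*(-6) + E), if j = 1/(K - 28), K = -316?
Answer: 1586528/1561143553 ≈ 0.0010163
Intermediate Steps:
j = -1/344 (j = 1/(-316 - 28) = 1/(-344) = -1/344 ≈ -0.0029070)
l(G, y) = -1/344
E = 1/1586528 (E = -1/344/(-4612) = -1/344*(-1/4612) = 1/1586528 ≈ 6.3031e-7)
1/(-164*(-6) + E) = 1/(-164*(-6) + 1/1586528) = 1/(984 + 1/1586528) = 1/(1561143553/1586528) = 1586528/1561143553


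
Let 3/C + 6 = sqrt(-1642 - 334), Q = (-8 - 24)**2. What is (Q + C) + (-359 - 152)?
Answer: 516069/1006 - 3*I*sqrt(494)/1006 ≈ 512.99 - 0.066281*I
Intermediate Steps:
Q = 1024 (Q = (-32)**2 = 1024)
C = 3/(-6 + 2*I*sqrt(494)) (C = 3/(-6 + sqrt(-1642 - 334)) = 3/(-6 + sqrt(-1976)) = 3/(-6 + 2*I*sqrt(494)) ≈ -0.0089463 - 0.066281*I)
(Q + C) + (-359 - 152) = (1024 + (-9/1006 - 3*I*sqrt(494)/1006)) + (-359 - 152) = (1030135/1006 - 3*I*sqrt(494)/1006) - 511 = 516069/1006 - 3*I*sqrt(494)/1006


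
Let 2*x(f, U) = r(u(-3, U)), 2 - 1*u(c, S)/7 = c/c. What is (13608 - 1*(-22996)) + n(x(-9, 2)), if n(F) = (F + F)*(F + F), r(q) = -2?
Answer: 36608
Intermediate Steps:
u(c, S) = 7 (u(c, S) = 14 - 7*c/c = 14 - 7*1 = 14 - 7 = 7)
x(f, U) = -1 (x(f, U) = (½)*(-2) = -1)
n(F) = 4*F² (n(F) = (2*F)*(2*F) = 4*F²)
(13608 - 1*(-22996)) + n(x(-9, 2)) = (13608 - 1*(-22996)) + 4*(-1)² = (13608 + 22996) + 4*1 = 36604 + 4 = 36608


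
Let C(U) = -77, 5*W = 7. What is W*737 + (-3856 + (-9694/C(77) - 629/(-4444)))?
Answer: -419672173/155540 ≈ -2698.2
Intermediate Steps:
W = 7/5 (W = (1/5)*7 = 7/5 ≈ 1.4000)
W*737 + (-3856 + (-9694/C(77) - 629/(-4444))) = (7/5)*737 + (-3856 + (-9694/(-77) - 629/(-4444))) = 5159/5 + (-3856 + (-9694*(-1/77) - 629*(-1/4444))) = 5159/5 + (-3856 + (9694/77 + 629/4444)) = 5159/5 + (-3856 + 3920779/31108) = 5159/5 - 116031669/31108 = -419672173/155540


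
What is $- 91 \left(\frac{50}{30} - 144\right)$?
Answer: $\frac{38857}{3} \approx 12952.0$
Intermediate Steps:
$- 91 \left(\frac{50}{30} - 144\right) = - 91 \left(50 \cdot \frac{1}{30} - 144\right) = - 91 \left(\frac{5}{3} - 144\right) = \left(-91\right) \left(- \frac{427}{3}\right) = \frac{38857}{3}$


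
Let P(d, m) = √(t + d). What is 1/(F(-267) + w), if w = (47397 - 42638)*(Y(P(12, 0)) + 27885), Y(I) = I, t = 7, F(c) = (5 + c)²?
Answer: 132773359/17628764429829342 - 4759*√19/17628764429829342 ≈ 7.5305e-9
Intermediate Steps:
P(d, m) = √(7 + d)
w = 132704715 + 4759*√19 (w = (47397 - 42638)*(√(7 + 12) + 27885) = 4759*(√19 + 27885) = 4759*(27885 + √19) = 132704715 + 4759*√19 ≈ 1.3273e+8)
1/(F(-267) + w) = 1/((5 - 267)² + (132704715 + 4759*√19)) = 1/((-262)² + (132704715 + 4759*√19)) = 1/(68644 + (132704715 + 4759*√19)) = 1/(132773359 + 4759*√19)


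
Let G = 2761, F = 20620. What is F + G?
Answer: 23381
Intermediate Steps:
F + G = 20620 + 2761 = 23381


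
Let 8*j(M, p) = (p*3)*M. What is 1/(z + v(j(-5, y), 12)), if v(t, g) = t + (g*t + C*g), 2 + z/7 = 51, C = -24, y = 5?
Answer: -8/535 ≈ -0.014953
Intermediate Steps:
z = 343 (z = -14 + 7*51 = -14 + 357 = 343)
j(M, p) = 3*M*p/8 (j(M, p) = ((p*3)*M)/8 = ((3*p)*M)/8 = (3*M*p)/8 = 3*M*p/8)
v(t, g) = t - 24*g + g*t (v(t, g) = t + (g*t - 24*g) = t + (-24*g + g*t) = t - 24*g + g*t)
1/(z + v(j(-5, y), 12)) = 1/(343 + ((3/8)*(-5)*5 - 24*12 + 12*((3/8)*(-5)*5))) = 1/(343 + (-75/8 - 288 + 12*(-75/8))) = 1/(343 + (-75/8 - 288 - 225/2)) = 1/(343 - 3279/8) = 1/(-535/8) = -8/535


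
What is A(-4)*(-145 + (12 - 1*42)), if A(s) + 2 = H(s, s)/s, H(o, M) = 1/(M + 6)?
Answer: 2975/8 ≈ 371.88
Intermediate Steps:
H(o, M) = 1/(6 + M)
A(s) = -2 + 1/(s*(6 + s)) (A(s) = -2 + 1/((6 + s)*s) = -2 + 1/(s*(6 + s)))
A(-4)*(-145 + (12 - 1*42)) = (-2 + 1/((-4)*(6 - 4)))*(-145 + (12 - 1*42)) = (-2 - ¼/2)*(-145 + (12 - 42)) = (-2 - ¼*½)*(-145 - 30) = (-2 - ⅛)*(-175) = -17/8*(-175) = 2975/8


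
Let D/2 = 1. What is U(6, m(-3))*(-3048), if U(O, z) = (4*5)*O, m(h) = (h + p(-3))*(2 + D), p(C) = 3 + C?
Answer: -365760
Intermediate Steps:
D = 2 (D = 2*1 = 2)
m(h) = 4*h (m(h) = (h + (3 - 3))*(2 + 2) = (h + 0)*4 = h*4 = 4*h)
U(O, z) = 20*O
U(6, m(-3))*(-3048) = (20*6)*(-3048) = 120*(-3048) = -365760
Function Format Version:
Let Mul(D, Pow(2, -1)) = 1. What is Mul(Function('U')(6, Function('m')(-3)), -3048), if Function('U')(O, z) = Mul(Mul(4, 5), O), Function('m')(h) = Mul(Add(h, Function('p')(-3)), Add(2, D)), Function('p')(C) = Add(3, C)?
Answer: -365760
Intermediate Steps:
D = 2 (D = Mul(2, 1) = 2)
Function('m')(h) = Mul(4, h) (Function('m')(h) = Mul(Add(h, Add(3, -3)), Add(2, 2)) = Mul(Add(h, 0), 4) = Mul(h, 4) = Mul(4, h))
Function('U')(O, z) = Mul(20, O)
Mul(Function('U')(6, Function('m')(-3)), -3048) = Mul(Mul(20, 6), -3048) = Mul(120, -3048) = -365760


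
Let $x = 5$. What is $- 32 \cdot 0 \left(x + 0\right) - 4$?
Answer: $-4$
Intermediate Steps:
$- 32 \cdot 0 \left(x + 0\right) - 4 = - 32 \cdot 0 \left(5 + 0\right) - 4 = - 32 \cdot 0 \cdot 5 - 4 = \left(-32\right) 0 - 4 = 0 - 4 = -4$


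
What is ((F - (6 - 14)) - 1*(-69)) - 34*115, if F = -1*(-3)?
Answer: -3830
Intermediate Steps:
F = 3
((F - (6 - 14)) - 1*(-69)) - 34*115 = ((3 - (6 - 14)) - 1*(-69)) - 34*115 = ((3 - 1*(-8)) + 69) - 3910 = ((3 + 8) + 69) - 3910 = (11 + 69) - 3910 = 80 - 3910 = -3830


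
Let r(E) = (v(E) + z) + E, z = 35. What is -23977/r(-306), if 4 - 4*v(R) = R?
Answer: 47954/387 ≈ 123.91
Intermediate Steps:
v(R) = 1 - R/4
r(E) = 36 + 3*E/4 (r(E) = ((1 - E/4) + 35) + E = (36 - E/4) + E = 36 + 3*E/4)
-23977/r(-306) = -23977/(36 + (¾)*(-306)) = -23977/(36 - 459/2) = -23977/(-387/2) = -23977*(-2/387) = 47954/387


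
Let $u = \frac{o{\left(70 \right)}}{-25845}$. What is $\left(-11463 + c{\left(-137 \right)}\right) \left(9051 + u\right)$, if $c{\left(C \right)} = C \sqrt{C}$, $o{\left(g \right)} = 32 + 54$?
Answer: $- \frac{893819817389}{8615} - \frac{32047452233 i \sqrt{137}}{25845} \approx -1.0375 \cdot 10^{8} - 1.4514 \cdot 10^{7} i$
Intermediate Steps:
$o{\left(g \right)} = 86$
$u = - \frac{86}{25845}$ ($u = \frac{86}{-25845} = 86 \left(- \frac{1}{25845}\right) = - \frac{86}{25845} \approx -0.0033275$)
$c{\left(C \right)} = C^{\frac{3}{2}}$
$\left(-11463 + c{\left(-137 \right)}\right) \left(9051 + u\right) = \left(-11463 + \left(-137\right)^{\frac{3}{2}}\right) \left(9051 - \frac{86}{25845}\right) = \left(-11463 - 137 i \sqrt{137}\right) \frac{233923009}{25845} = - \frac{893819817389}{8615} - \frac{32047452233 i \sqrt{137}}{25845}$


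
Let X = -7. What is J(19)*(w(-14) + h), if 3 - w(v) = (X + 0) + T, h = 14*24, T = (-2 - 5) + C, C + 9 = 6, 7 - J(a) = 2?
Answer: 1780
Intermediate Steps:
J(a) = 5 (J(a) = 7 - 1*2 = 7 - 2 = 5)
C = -3 (C = -9 + 6 = -3)
T = -10 (T = (-2 - 5) - 3 = -7 - 3 = -10)
h = 336
w(v) = 20 (w(v) = 3 - ((-7 + 0) - 10) = 3 - (-7 - 10) = 3 - 1*(-17) = 3 + 17 = 20)
J(19)*(w(-14) + h) = 5*(20 + 336) = 5*356 = 1780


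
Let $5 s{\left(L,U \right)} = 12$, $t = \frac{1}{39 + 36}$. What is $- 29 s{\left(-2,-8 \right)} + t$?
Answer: $- \frac{5219}{75} \approx -69.587$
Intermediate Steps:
$t = \frac{1}{75} \approx 0.013333$
$s{\left(L,U \right)} = \frac{12}{5}$ ($s{\left(L,U \right)} = \frac{1}{5} \cdot 12 = \frac{12}{5}$)
$- 29 s{\left(-2,-8 \right)} + t = \left(-29\right) \frac{12}{5} + \frac{1}{75} = - \frac{348}{5} + \frac{1}{75} = - \frac{5219}{75}$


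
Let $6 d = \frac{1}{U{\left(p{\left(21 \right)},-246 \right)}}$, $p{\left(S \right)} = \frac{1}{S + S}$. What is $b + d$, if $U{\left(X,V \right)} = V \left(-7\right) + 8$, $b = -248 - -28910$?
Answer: $\frac{297511561}{10380} \approx 28662.0$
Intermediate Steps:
$p{\left(S \right)} = \frac{1}{2 S}$
$b = 28662$ ($b = -248 + 28910 = 28662$)
$U{\left(X,V \right)} = 8 - 7 V$ ($U{\left(X,V \right)} = - 7 V + 8 = 8 - 7 V$)
$d = \frac{1}{10380}$ ($d = \frac{1}{6 \left(8 - -1722\right)} = \frac{1}{6 \left(8 + 1722\right)} = \frac{1}{6 \cdot 1730} = \frac{1}{6} \cdot \frac{1}{1730} = \frac{1}{10380} \approx 9.6339 \cdot 10^{-5}$)
$b + d = 28662 + \frac{1}{10380} = \frac{297511561}{10380}$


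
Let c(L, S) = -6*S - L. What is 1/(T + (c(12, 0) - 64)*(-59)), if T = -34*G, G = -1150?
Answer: 1/43584 ≈ 2.2944e-5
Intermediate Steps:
c(L, S) = -L - 6*S
T = 39100 (T = -34*(-1150) = 39100)
1/(T + (c(12, 0) - 64)*(-59)) = 1/(39100 + ((-1*12 - 6*0) - 64)*(-59)) = 1/(39100 + ((-12 + 0) - 64)*(-59)) = 1/(39100 + (-12 - 64)*(-59)) = 1/(39100 - 76*(-59)) = 1/(39100 + 4484) = 1/43584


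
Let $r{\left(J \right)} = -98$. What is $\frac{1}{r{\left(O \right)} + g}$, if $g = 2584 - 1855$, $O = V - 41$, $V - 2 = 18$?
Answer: $\frac{1}{631} \approx 0.0015848$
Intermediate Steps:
$V = 20$ ($V = 2 + 18 = 20$)
$O = -21$ ($O = 20 - 41 = -21$)
$g = 729$ ($g = 2584 - 1855 = 729$)
$\frac{1}{r{\left(O \right)} + g} = \frac{1}{-98 + 729} = \frac{1}{631}$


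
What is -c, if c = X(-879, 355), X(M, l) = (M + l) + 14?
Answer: 510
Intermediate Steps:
X(M, l) = 14 + M + l
c = -510 (c = 14 - 879 + 355 = -510)
-c = -1*(-510) = 510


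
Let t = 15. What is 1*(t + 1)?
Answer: 16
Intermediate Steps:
1*(t + 1) = 1*(15 + 1) = 1*16 = 16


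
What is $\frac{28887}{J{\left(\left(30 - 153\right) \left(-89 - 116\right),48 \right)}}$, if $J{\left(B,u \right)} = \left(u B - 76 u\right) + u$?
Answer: $\frac{9629}{402240} \approx 0.023938$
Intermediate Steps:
$J{\left(B,u \right)} = - 75 u + B u$ ($J{\left(B,u \right)} = \left(B u - 76 u\right) + u = \left(- 76 u + B u\right) + u = - 75 u + B u$)
$\frac{28887}{J{\left(\left(30 - 153\right) \left(-89 - 116\right),48 \right)}} = \frac{28887}{48 \left(-75 + \left(30 - 153\right) \left(-89 - 116\right)\right)} = \frac{28887}{48 \left(-75 - -25215\right)} = \frac{28887}{48 \left(-75 + 25215\right)} = \frac{28887}{48 \cdot 25140} = \frac{28887}{1206720} = 28887 \cdot \frac{1}{1206720} = \frac{9629}{402240}$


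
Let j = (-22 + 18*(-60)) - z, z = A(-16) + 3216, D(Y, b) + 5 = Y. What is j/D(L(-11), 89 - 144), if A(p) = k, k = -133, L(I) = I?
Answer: 4185/16 ≈ 261.56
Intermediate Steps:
D(Y, b) = -5 + Y
A(p) = -133
z = 3083 (z = -133 + 3216 = 3083)
j = -4185 (j = (-22 + 18*(-60)) - 1*3083 = (-22 - 1080) - 3083 = -1102 - 3083 = -4185)
j/D(L(-11), 89 - 144) = -4185/(-5 - 11) = -4185/(-16) = -4185*(-1/16) = 4185/16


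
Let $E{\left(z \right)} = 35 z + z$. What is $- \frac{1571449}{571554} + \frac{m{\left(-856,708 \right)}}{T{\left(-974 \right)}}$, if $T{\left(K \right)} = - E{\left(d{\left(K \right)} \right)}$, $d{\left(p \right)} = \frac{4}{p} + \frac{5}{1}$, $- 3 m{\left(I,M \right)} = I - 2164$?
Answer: $- \frac{34820209861}{4171772646} \approx -8.3466$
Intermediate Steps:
$m{\left(I,M \right)} = \frac{2164}{3} - \frac{I}{3}$ ($m{\left(I,M \right)} = - \frac{I - 2164}{3} = - \frac{-2164 + I}{3} = \frac{2164}{3} - \frac{I}{3}$)
$d{\left(p \right)} = 5 + \frac{4}{p}$ ($d{\left(p \right)} = \frac{4}{p} + 5 \cdot 1 = \frac{4}{p} + 5 = 5 + \frac{4}{p}$)
$E{\left(z \right)} = 36 z$
$T{\left(K \right)} = -180 - \frac{144}{K}$ ($T{\left(K \right)} = - 36 \left(5 + \frac{4}{K}\right) = - (180 + \frac{144}{K}) = -180 - \frac{144}{K}$)
$- \frac{1571449}{571554} + \frac{m{\left(-856,708 \right)}}{T{\left(-974 \right)}} = - \frac{1571449}{571554} + \frac{\frac{2164}{3} - - \frac{856}{3}}{-180 - \frac{144}{-974}} = \left(-1571449\right) \frac{1}{571554} + \frac{\frac{2164}{3} + \frac{856}{3}}{-180 - - \frac{72}{487}} = - \frac{1571449}{571554} + \frac{3020}{3 \left(-180 + \frac{72}{487}\right)} = - \frac{1571449}{571554} + \frac{3020}{3 \left(- \frac{87588}{487}\right)} = - \frac{1571449}{571554} + \frac{3020}{3} \left(- \frac{487}{87588}\right) = - \frac{1571449}{571554} - \frac{367685}{65691} = - \frac{34820209861}{4171772646}$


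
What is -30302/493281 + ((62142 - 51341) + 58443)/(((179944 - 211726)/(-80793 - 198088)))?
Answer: 1587611252016620/2612909457 ≈ 6.0760e+5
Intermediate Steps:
-30302/493281 + ((62142 - 51341) + 58443)/(((179944 - 211726)/(-80793 - 198088))) = -30302*1/493281 + (10801 + 58443)/((-31782/(-278881))) = -30302/493281 + 69244/((-31782*(-1/278881))) = -30302/493281 + 69244/(31782/278881) = -30302/493281 + 69244*(278881/31782) = -30302/493281 + 9655417982/15891 = 1587611252016620/2612909457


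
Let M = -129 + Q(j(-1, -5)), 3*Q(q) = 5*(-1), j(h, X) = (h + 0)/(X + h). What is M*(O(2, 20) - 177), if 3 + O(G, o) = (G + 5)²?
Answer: 51352/3 ≈ 17117.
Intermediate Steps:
j(h, X) = h/(X + h)
Q(q) = -5/3 (Q(q) = (5*(-1))/3 = (⅓)*(-5) = -5/3)
M = -392/3 (M = -129 - 5/3 = -392/3 ≈ -130.67)
O(G, o) = -3 + (5 + G)² (O(G, o) = -3 + (G + 5)² = -3 + (5 + G)²)
M*(O(2, 20) - 177) = -392*((-3 + (5 + 2)²) - 177)/3 = -392*((-3 + 7²) - 177)/3 = -392*((-3 + 49) - 177)/3 = -392*(46 - 177)/3 = -392/3*(-131) = 51352/3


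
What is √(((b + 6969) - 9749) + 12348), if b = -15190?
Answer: I*√5622 ≈ 74.98*I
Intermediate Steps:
√(((b + 6969) - 9749) + 12348) = √(((-15190 + 6969) - 9749) + 12348) = √((-8221 - 9749) + 12348) = √(-17970 + 12348) = √(-5622) = I*√5622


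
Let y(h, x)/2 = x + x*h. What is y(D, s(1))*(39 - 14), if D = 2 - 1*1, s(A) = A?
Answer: 100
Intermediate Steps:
D = 1 (D = 2 - 1 = 1)
y(h, x) = 2*x + 2*h*x (y(h, x) = 2*(x + x*h) = 2*(x + h*x) = 2*x + 2*h*x)
y(D, s(1))*(39 - 14) = (2*1*(1 + 1))*(39 - 14) = (2*1*2)*25 = 4*25 = 100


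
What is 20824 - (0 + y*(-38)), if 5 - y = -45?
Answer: 22724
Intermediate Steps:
y = 50 (y = 5 - 1*(-45) = 5 + 45 = 50)
20824 - (0 + y*(-38)) = 20824 - (0 + 50*(-38)) = 20824 - (0 - 1900) = 20824 - 1*(-1900) = 20824 + 1900 = 22724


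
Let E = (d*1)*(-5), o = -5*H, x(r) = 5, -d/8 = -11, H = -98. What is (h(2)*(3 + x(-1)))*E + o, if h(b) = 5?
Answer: -17110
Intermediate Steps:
d = 88 (d = -8*(-11) = 88)
o = 490 (o = -5*(-98) = 490)
E = -440 (E = (88*1)*(-5) = 88*(-5) = -440)
(h(2)*(3 + x(-1)))*E + o = (5*(3 + 5))*(-440) + 490 = (5*8)*(-440) + 490 = 40*(-440) + 490 = -17600 + 490 = -17110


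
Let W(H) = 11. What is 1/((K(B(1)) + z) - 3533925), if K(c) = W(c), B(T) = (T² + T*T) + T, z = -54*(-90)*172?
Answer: -1/2697994 ≈ -3.7065e-7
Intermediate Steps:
z = 835920 (z = 4860*172 = 835920)
B(T) = T + 2*T² (B(T) = (T² + T²) + T = 2*T² + T = T + 2*T²)
K(c) = 11
1/((K(B(1)) + z) - 3533925) = 1/((11 + 835920) - 3533925) = 1/(835931 - 3533925) = 1/(-2697994) = -1/2697994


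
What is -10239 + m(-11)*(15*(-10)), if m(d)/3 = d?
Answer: -5289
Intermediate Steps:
m(d) = 3*d
-10239 + m(-11)*(15*(-10)) = -10239 + (3*(-11))*(15*(-10)) = -10239 - 33*(-150) = -10239 + 4950 = -5289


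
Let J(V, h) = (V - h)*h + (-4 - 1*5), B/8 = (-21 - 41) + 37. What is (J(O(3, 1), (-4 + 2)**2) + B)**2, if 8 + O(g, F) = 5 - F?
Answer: 58081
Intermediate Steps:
B = -200 (B = 8*((-21 - 41) + 37) = 8*(-62 + 37) = 8*(-25) = -200)
O(g, F) = -3 - F (O(g, F) = -8 + (5 - F) = -3 - F)
J(V, h) = -9 + h*(V - h) (J(V, h) = h*(V - h) + (-4 - 5) = h*(V - h) - 9 = -9 + h*(V - h))
(J(O(3, 1), (-4 + 2)**2) + B)**2 = ((-9 - ((-4 + 2)**2)**2 + (-3 - 1*1)*(-4 + 2)**2) - 200)**2 = ((-9 - ((-2)**2)**2 + (-3 - 1)*(-2)**2) - 200)**2 = ((-9 - 1*4**2 - 4*4) - 200)**2 = ((-9 - 1*16 - 16) - 200)**2 = ((-9 - 16 - 16) - 200)**2 = (-41 - 200)**2 = (-241)**2 = 58081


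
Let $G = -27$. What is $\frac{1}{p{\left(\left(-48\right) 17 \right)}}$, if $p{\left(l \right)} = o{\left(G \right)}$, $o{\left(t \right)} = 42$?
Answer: $\frac{1}{42} \approx 0.02381$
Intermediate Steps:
$p{\left(l \right)} = 42$
$\frac{1}{p{\left(\left(-48\right) 17 \right)}} = \frac{1}{42}$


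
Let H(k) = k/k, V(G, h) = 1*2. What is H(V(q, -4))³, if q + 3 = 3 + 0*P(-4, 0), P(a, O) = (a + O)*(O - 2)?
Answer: 1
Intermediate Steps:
P(a, O) = (-2 + O)*(O + a) (P(a, O) = (O + a)*(-2 + O) = (-2 + O)*(O + a))
q = 0 (q = -3 + (3 + 0*(0² - 2*0 - 2*(-4) + 0*(-4))) = -3 + (3 + 0*(0 + 0 + 8 + 0)) = -3 + (3 + 0*8) = -3 + (3 + 0) = -3 + 3 = 0)
V(G, h) = 2
H(k) = 1
H(V(q, -4))³ = 1³ = 1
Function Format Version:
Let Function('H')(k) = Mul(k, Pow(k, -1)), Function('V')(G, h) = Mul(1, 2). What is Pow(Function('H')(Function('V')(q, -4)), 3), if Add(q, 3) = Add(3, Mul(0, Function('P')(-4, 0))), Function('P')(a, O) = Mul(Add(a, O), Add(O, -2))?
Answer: 1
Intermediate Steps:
Function('P')(a, O) = Mul(Add(-2, O), Add(O, a)) (Function('P')(a, O) = Mul(Add(O, a), Add(-2, O)) = Mul(Add(-2, O), Add(O, a)))
q = 0 (q = Add(-3, Add(3, Mul(0, Add(Pow(0, 2), Mul(-2, 0), Mul(-2, -4), Mul(0, -4))))) = Add(-3, Add(3, Mul(0, Add(0, 0, 8, 0)))) = Add(-3, Add(3, Mul(0, 8))) = Add(-3, Add(3, 0)) = Add(-3, 3) = 0)
Function('V')(G, h) = 2
Function('H')(k) = 1
Pow(Function('H')(Function('V')(q, -4)), 3) = Pow(1, 3) = 1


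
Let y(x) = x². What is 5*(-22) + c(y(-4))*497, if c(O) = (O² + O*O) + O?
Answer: 262306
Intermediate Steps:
c(O) = O + 2*O² (c(O) = (O² + O²) + O = 2*O² + O = O + 2*O²)
5*(-22) + c(y(-4))*497 = 5*(-22) + ((-4)²*(1 + 2*(-4)²))*497 = -110 + (16*(1 + 2*16))*497 = -110 + (16*(1 + 32))*497 = -110 + (16*33)*497 = -110 + 528*497 = -110 + 262416 = 262306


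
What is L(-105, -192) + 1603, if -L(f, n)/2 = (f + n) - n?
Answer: 1813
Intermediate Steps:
L(f, n) = -2*f (L(f, n) = -2*((f + n) - n) = -2*f)
L(-105, -192) + 1603 = -2*(-105) + 1603 = 210 + 1603 = 1813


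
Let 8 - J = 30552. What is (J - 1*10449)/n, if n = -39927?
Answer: 40993/39927 ≈ 1.0267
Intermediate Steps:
J = -30544 (J = 8 - 1*30552 = 8 - 30552 = -30544)
(J - 1*10449)/n = (-30544 - 1*10449)/(-39927) = (-30544 - 10449)*(-1/39927) = -40993*(-1/39927) = 40993/39927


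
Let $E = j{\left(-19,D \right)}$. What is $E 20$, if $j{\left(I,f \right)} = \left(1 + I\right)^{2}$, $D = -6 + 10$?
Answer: $6480$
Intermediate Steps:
$D = 4$
$E = 324$ ($E = \left(1 - 19\right)^{2} = \left(-18\right)^{2} = 324$)
$E 20 = 324 \cdot 20 = 6480$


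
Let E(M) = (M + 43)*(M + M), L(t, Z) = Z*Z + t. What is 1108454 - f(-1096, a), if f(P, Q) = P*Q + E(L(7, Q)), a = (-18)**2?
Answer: -22050425558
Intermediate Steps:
L(t, Z) = t + Z**2 (L(t, Z) = Z**2 + t = t + Z**2)
E(M) = 2*M*(43 + M) (E(M) = (43 + M)*(2*M) = 2*M*(43 + M))
a = 324
f(P, Q) = P*Q + 2*(7 + Q**2)*(50 + Q**2) (f(P, Q) = P*Q + 2*(7 + Q**2)*(43 + (7 + Q**2)) = P*Q + 2*(7 + Q**2)*(50 + Q**2))
1108454 - f(-1096, a) = 1108454 - (-1096*324 + 2*(7 + 324**2)*(50 + 324**2)) = 1108454 - (-355104 + 2*(7 + 104976)*(50 + 104976)) = 1108454 - (-355104 + 2*104983*105026) = 1108454 - (-355104 + 22051889116) = 1108454 - 1*22051534012 = 1108454 - 22051534012 = -22050425558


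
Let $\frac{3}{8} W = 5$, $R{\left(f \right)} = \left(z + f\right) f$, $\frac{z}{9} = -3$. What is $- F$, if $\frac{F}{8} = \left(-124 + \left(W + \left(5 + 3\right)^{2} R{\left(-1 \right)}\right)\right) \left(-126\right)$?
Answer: $1694784$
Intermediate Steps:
$z = -27$ ($z = 9 \left(-3\right) = -27$)
$R{\left(f \right)} = f \left(-27 + f\right)$ ($R{\left(f \right)} = \left(-27 + f\right) f = f \left(-27 + f\right)$)
$W = \frac{40}{3}$ ($W = \frac{8}{3} \cdot 5 = \frac{40}{3} \approx 13.333$)
$F = -1694784$ ($F = 8 \left(-124 + \left(\frac{40}{3} + \left(5 + 3\right)^{2} \left(- (-27 - 1)\right)\right)\right) \left(-126\right) = 8 \left(-124 + \left(\frac{40}{3} + 8^{2} \left(\left(-1\right) \left(-28\right)\right)\right)\right) \left(-126\right) = 8 \left(-124 + \left(\frac{40}{3} + 64 \cdot 28\right)\right) \left(-126\right) = 8 \left(-124 + \left(\frac{40}{3} + 1792\right)\right) \left(-126\right) = 8 \left(-124 + \frac{5416}{3}\right) \left(-126\right) = 8 \cdot \frac{5044}{3} \left(-126\right) = 8 \left(-211848\right) = -1694784$)
$- F = \left(-1\right) \left(-1694784\right) = 1694784$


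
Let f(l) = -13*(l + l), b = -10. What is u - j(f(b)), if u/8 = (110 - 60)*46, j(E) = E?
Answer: 18140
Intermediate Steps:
f(l) = -26*l
u = 18400 (u = 8*((110 - 60)*46) = 8*(50*46) = 8*2300 = 18400)
u - j(f(b)) = 18400 - (-26)*(-10) = 18400 - 1*260 = 18400 - 260 = 18140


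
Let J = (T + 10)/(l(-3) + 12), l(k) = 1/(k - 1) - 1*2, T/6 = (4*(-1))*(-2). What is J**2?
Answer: 53824/1521 ≈ 35.387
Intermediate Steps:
T = 48 (T = 6*((4*(-1))*(-2)) = 6*(-4*(-2)) = 6*8 = 48)
l(k) = -2 + 1/(-1 + k) (l(k) = 1/(-1 + k) - 2 = -2 + 1/(-1 + k))
J = 232/39 (J = (48 + 10)/((3 - 2*(-3))/(-1 - 3) + 12) = 58/((3 + 6)/(-4) + 12) = 58/(-1/4*9 + 12) = 58/(-9/4 + 12) = 58/(39/4) = 58*(4/39) = 232/39 ≈ 5.9487)
J**2 = (232/39)**2 = 53824/1521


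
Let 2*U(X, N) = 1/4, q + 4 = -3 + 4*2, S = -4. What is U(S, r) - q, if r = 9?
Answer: -7/8 ≈ -0.87500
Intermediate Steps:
q = 1 (q = -4 + (-3 + 4*2) = -4 + (-3 + 8) = -4 + 5 = 1)
U(X, N) = ⅛ (U(X, N) = (½)/4 = (½)*(¼) = ⅛)
U(S, r) - q = ⅛ - 1*1 = ⅛ - 1 = -7/8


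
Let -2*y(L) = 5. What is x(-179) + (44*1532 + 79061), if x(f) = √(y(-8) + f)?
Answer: 146469 + 11*I*√6/2 ≈ 1.4647e+5 + 13.472*I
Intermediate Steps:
y(L) = -5/2 (y(L) = -½*5 = -5/2)
x(f) = √(-5/2 + f)
x(-179) + (44*1532 + 79061) = √(-10 + 4*(-179))/2 + (44*1532 + 79061) = √(-10 - 716)/2 + (67408 + 79061) = √(-726)/2 + 146469 = (11*I*√6)/2 + 146469 = 11*I*√6/2 + 146469 = 146469 + 11*I*√6/2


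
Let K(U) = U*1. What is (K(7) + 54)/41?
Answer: 61/41 ≈ 1.4878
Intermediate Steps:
K(U) = U
(K(7) + 54)/41 = (7 + 54)/41 = (1/41)*61 = 61/41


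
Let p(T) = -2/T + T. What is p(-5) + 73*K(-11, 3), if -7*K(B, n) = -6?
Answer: 2029/35 ≈ 57.971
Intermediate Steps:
K(B, n) = 6/7 (K(B, n) = -⅐*(-6) = 6/7)
p(T) = T - 2/T
p(-5) + 73*K(-11, 3) = (-5 - 2/(-5)) + 73*(6/7) = (-5 - 2*(-⅕)) + 438/7 = (-5 + ⅖) + 438/7 = -23/5 + 438/7 = 2029/35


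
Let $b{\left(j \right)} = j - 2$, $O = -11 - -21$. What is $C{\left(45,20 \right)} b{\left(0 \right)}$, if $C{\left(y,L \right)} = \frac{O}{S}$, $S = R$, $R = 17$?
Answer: $- \frac{20}{17} \approx -1.1765$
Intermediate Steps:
$O = 10$ ($O = -11 + 21 = 10$)
$b{\left(j \right)} = -2 + j$
$S = 17$
$C{\left(y,L \right)} = \frac{10}{17}$
$C{\left(45,20 \right)} b{\left(0 \right)} = \frac{10 \left(-2 + 0\right)}{17} = \frac{10}{17} \left(-2\right) = - \frac{20}{17}$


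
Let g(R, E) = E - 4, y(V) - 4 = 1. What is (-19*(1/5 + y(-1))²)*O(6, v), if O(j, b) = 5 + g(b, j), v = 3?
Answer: -89908/25 ≈ -3596.3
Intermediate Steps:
y(V) = 5 (y(V) = 4 + 1 = 5)
g(R, E) = -4 + E
O(j, b) = 1 + j (O(j, b) = 5 + (-4 + j) = 1 + j)
(-19*(1/5 + y(-1))²)*O(6, v) = (-19*(1/5 + 5)²)*(1 + 6) = -19*(1*(⅕) + 5)²*7 = -19*(⅕ + 5)²*7 = -19*(26/5)²*7 = -19*676/25*7 = -12844/25*7 = -89908/25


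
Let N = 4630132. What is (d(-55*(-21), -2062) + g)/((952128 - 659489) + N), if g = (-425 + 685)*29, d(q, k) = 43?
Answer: 7583/4922771 ≈ 0.0015404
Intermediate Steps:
g = 7540 (g = 260*29 = 7540)
(d(-55*(-21), -2062) + g)/((952128 - 659489) + N) = (43 + 7540)/((952128 - 659489) + 4630132) = 7583/(292639 + 4630132) = 7583/4922771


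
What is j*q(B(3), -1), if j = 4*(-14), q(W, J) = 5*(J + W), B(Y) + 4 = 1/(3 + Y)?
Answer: 4060/3 ≈ 1353.3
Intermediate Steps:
B(Y) = -4 + 1/(3 + Y)
q(W, J) = 5*J + 5*W
j = -56
j*q(B(3), -1) = -56*(5*(-1) + 5*((-11 - 4*3)/(3 + 3))) = -56*(-5 + 5*((-11 - 12)/6)) = -56*(-5 + 5*((⅙)*(-23))) = -56*(-5 + 5*(-23/6)) = -56*(-5 - 115/6) = -56*(-145/6) = 4060/3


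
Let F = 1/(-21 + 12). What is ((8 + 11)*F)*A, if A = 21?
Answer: -133/3 ≈ -44.333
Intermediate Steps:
F = -⅑ (F = 1/(-9) = -⅑ ≈ -0.11111)
((8 + 11)*F)*A = ((8 + 11)*(-⅑))*21 = (19*(-⅑))*21 = -19/9*21 = -133/3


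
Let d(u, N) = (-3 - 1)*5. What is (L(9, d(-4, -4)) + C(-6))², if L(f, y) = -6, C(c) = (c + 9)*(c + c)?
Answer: 1764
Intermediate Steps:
d(u, N) = -20 (d(u, N) = -4*5 = -20)
C(c) = 2*c*(9 + c) (C(c) = (9 + c)*(2*c) = 2*c*(9 + c))
(L(9, d(-4, -4)) + C(-6))² = (-6 + 2*(-6)*(9 - 6))² = (-6 + 2*(-6)*3)² = (-6 - 36)² = (-42)² = 1764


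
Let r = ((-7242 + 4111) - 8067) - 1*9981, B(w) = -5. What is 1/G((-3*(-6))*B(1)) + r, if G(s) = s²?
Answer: -171549899/8100 ≈ -21179.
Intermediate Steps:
r = -21179 (r = (-3131 - 8067) - 9981 = -11198 - 9981 = -21179)
1/G((-3*(-6))*B(1)) + r = 1/((-3*(-6)*(-5))²) - 21179 = 1/((18*(-5))²) - 21179 = 1/((-90)²) - 21179 = 1/8100 - 21179 = -171549899/8100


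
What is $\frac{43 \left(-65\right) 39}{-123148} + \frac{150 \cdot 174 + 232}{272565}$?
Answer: $\frac{32953680961}{33565834620} \approx 0.98176$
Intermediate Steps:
$\frac{43 \left(-65\right) 39}{-123148} + \frac{150 \cdot 174 + 232}{272565} = \left(-2795\right) 39 \left(- \frac{1}{123148}\right) + \left(26100 + 232\right) \frac{1}{272565} = \left(-109005\right) \left(- \frac{1}{123148}\right) + 26332 \cdot \frac{1}{272565} = \frac{109005}{123148} + \frac{26332}{272565} = \frac{32953680961}{33565834620}$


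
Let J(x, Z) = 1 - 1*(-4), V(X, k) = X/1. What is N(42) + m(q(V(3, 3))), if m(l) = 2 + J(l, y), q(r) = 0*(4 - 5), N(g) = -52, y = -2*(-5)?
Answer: -45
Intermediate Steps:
V(X, k) = X (V(X, k) = X*1 = X)
y = 10
J(x, Z) = 5 (J(x, Z) = 1 + 4 = 5)
q(r) = 0 (q(r) = 0*(-1) = 0)
m(l) = 7 (m(l) = 2 + 5 = 7)
N(42) + m(q(V(3, 3))) = -52 + 7 = -45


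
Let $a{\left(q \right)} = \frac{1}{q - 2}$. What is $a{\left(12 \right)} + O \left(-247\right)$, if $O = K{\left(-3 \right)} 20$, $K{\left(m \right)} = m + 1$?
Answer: $\frac{98801}{10} \approx 9880.1$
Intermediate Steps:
$K{\left(m \right)} = 1 + m$
$a{\left(q \right)} = \frac{1}{-2 + q}$
$O = -40$ ($O = \left(1 - 3\right) 20 = \left(-2\right) 20 = -40$)
$a{\left(12 \right)} + O \left(-247\right) = \frac{1}{-2 + 12} - -9880 = \frac{1}{10} + 9880 = \frac{98801}{10}$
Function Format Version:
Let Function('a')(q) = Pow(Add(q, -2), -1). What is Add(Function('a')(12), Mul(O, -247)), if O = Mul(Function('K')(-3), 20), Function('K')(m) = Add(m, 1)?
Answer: Rational(98801, 10) ≈ 9880.1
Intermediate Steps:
Function('K')(m) = Add(1, m)
Function('a')(q) = Pow(Add(-2, q), -1)
O = -40 (O = Mul(Add(1, -3), 20) = Mul(-2, 20) = -40)
Add(Function('a')(12), Mul(O, -247)) = Add(Pow(Add(-2, 12), -1), Mul(-40, -247)) = Add(Pow(10, -1), 9880) = Add(Rational(1, 10), 9880) = Rational(98801, 10)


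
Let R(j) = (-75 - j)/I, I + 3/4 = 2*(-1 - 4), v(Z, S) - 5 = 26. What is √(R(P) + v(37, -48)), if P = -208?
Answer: 3*√3827/43 ≈ 4.3160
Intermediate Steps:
v(Z, S) = 31 (v(Z, S) = 5 + 26 = 31)
I = -43/4 (I = -¾ + 2*(-1 - 4) = -¾ + 2*(-5) = -¾ - 10 = -43/4 ≈ -10.750)
R(j) = 300/43 + 4*j/43 (R(j) = (-75 - j)/(-43/4) = (-75 - j)*(-4/43) = 300/43 + 4*j/43)
√(R(P) + v(37, -48)) = √((300/43 + (4/43)*(-208)) + 31) = √((300/43 - 832/43) + 31) = √(-532/43 + 31) = √(801/43) = 3*√3827/43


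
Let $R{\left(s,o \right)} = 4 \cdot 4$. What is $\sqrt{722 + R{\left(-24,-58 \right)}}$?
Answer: $3 \sqrt{82} \approx 27.166$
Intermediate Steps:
$R{\left(s,o \right)} = 16$
$\sqrt{722 + R{\left(-24,-58 \right)}} = \sqrt{722 + 16} = \sqrt{738} = 3 \sqrt{82}$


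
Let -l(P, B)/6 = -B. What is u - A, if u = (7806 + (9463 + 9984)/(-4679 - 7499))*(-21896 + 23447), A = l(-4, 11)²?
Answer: 147357127203/12178 ≈ 1.2100e+7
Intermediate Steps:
l(P, B) = 6*B (l(P, B) = -(-6)*B = 6*B)
A = 4356 (A = (6*11)² = 66² = 4356)
u = 147410174571/12178 (u = (7806 + 19447/(-12178))*1551 = (7806 + 19447*(-1/12178))*1551 = (7806 - 19447/12178)*1551 = (95042021/12178)*1551 = 147410174571/12178 ≈ 1.2105e+7)
u - A = 147410174571/12178 - 1*4356 = 147410174571/12178 - 4356 = 147357127203/12178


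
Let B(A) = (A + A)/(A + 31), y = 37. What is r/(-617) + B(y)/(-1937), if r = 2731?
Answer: -179881027/40634386 ≈ -4.4268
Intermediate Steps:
B(A) = 2*A/(31 + A) (B(A) = (2*A)/(31 + A) = 2*A/(31 + A))
r/(-617) + B(y)/(-1937) = 2731/(-617) + (2*37/(31 + 37))/(-1937) = 2731*(-1/617) + (2*37/68)*(-1/1937) = -2731/617 + (2*37*(1/68))*(-1/1937) = -2731/617 + (37/34)*(-1/1937) = -2731/617 - 37/65858 = -179881027/40634386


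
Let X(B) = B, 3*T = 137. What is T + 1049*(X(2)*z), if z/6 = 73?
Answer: 2756909/3 ≈ 9.1897e+5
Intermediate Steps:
T = 137/3 (T = (⅓)*137 = 137/3 ≈ 45.667)
z = 438 (z = 6*73 = 438)
T + 1049*(X(2)*z) = 137/3 + 1049*(2*438) = 137/3 + 1049*876 = 137/3 + 918924 = 2756909/3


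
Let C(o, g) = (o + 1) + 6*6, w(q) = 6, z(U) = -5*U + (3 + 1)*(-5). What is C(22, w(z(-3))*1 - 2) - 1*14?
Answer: 45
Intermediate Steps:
z(U) = -20 - 5*U (z(U) = -5*U + 4*(-5) = -5*U - 20 = -20 - 5*U)
C(o, g) = 37 + o (C(o, g) = (1 + o) + 36 = 37 + o)
C(22, w(z(-3))*1 - 2) - 1*14 = (37 + 22) - 1*14 = 59 - 14 = 45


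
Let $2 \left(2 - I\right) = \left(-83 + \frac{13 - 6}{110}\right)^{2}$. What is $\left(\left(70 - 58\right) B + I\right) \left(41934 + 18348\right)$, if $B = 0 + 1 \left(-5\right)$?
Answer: $- \frac{2550915084789}{12100} \approx -2.1082 \cdot 10^{8}$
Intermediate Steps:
$B = -5$ ($B = 0 - 5 = -5$)
$I = - \frac{83180729}{24200}$ ($I = 2 - \frac{\left(-83 + \frac{13 - 6}{110}\right)^{2}}{2} = 2 - \frac{\left(-83 + \left(13 - 6\right) \frac{1}{110}\right)^{2}}{2} = 2 - \frac{\left(-83 + 7 \cdot \frac{1}{110}\right)^{2}}{2} = 2 - \frac{\left(-83 + \frac{7}{110}\right)^{2}}{2} = 2 - \frac{\left(- \frac{9123}{110}\right)^{2}}{2} = 2 - \frac{83229129}{24200} = - \frac{83180729}{24200} \approx -3437.2$)
$\left(\left(70 - 58\right) B + I\right) \left(41934 + 18348\right) = \left(\left(70 - 58\right) \left(-5\right) - \frac{83180729}{24200}\right) \left(41934 + 18348\right) = \left(12 \left(-5\right) - \frac{83180729}{24200}\right) 60282 = \left(-60 - \frac{83180729}{24200}\right) 60282 = \left(- \frac{84632729}{24200}\right) 60282 = - \frac{2550915084789}{12100}$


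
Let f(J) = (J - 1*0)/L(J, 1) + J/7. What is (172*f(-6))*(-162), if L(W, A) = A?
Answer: 1337472/7 ≈ 1.9107e+5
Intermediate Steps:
f(J) = 8*J/7 (f(J) = (J - 1*0)/1 + J/7 = (J + 0)*1 + J*(⅐) = J*1 + J/7 = J + J/7 = 8*J/7)
(172*f(-6))*(-162) = (172*((8/7)*(-6)))*(-162) = (172*(-48/7))*(-162) = -8256/7*(-162) = 1337472/7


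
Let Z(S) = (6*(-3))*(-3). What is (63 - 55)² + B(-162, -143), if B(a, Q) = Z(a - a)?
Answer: 118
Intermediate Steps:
Z(S) = 54 (Z(S) = -18*(-3) = 54)
B(a, Q) = 54
(63 - 55)² + B(-162, -143) = (63 - 55)² + 54 = 8² + 54 = 64 + 54 = 118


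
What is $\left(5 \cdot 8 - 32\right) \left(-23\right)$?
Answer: $-184$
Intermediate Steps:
$\left(5 \cdot 8 - 32\right) \left(-23\right) = \left(40 - 32\right) \left(-23\right) = 8 \left(-23\right) = -184$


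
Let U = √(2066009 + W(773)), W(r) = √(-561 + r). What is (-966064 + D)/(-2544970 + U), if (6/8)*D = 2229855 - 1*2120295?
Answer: 819984/(2544970 - √(2066009 + 2*√53)) ≈ 0.32238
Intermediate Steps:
U = √(2066009 + 2*√53) (U = √(2066009 + √(-561 + 773)) = √(2066009 + √212) = √(2066009 + 2*√53) ≈ 1437.4)
D = 146080 (D = 4*(2229855 - 1*2120295)/3 = 4*(2229855 - 2120295)/3 = (4/3)*109560 = 146080)
(-966064 + D)/(-2544970 + U) = (-966064 + 146080)/(-2544970 + √(2066009 + 2*√53)) = -819984/(-2544970 + √(2066009 + 2*√53))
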